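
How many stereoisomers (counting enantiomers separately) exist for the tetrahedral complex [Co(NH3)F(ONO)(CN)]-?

Only one geometric arrangement is possible; it has no improper symmetry element, so it exists as a pair of enantiomers (2 stereoisomers).

2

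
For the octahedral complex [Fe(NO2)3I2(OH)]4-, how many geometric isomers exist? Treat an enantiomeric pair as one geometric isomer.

An octahedron has six vertices in three trans pairs; every non-trans pair is cis.
Systematic placement gives 3 geometric isomers: NO2 mer, I trans; NO2 fac, I cis; NO2 mer, I cis.

3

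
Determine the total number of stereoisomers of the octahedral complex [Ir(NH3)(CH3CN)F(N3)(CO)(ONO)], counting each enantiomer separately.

30

An octahedron has six vertices in three trans pairs; every non-trans pair is cis.
Exhaustive case analysis gives 15 geometric isomers.
Of these, 15 lack any improper symmetry element and so occur as enantiomeric pairs, giving 15 + 15 = 30 stereoisomers in total.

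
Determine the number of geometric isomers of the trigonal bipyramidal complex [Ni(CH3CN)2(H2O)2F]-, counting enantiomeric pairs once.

5

In a trigonal bipyramid the two axial positions differ from the three equatorial ones.
Systematic enumeration (placing each ligand type in turn and discarding arrangements equivalent by rotation or reflection) gives 5 geometric isomers.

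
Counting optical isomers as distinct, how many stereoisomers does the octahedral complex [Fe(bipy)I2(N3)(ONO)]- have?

6

Each bipy is bidentate and must span two cis positions.
The distinct arrangements are (4 in all): I trans; I cis (3 arrangements, 2 chiral).
Of these, 2 lack any improper symmetry element and so occur as enantiomeric pairs, giving 4 + 2 = 6 stereoisomers in total.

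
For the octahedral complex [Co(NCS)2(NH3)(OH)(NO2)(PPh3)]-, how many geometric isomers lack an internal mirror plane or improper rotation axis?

6

An octahedron has six vertices in three trans pairs; every non-trans pair is cis.
Exhaustive case analysis gives 9 geometric isomers.
Of these, 6 lack any improper symmetry element and so occur as enantiomeric pairs, giving 9 + 6 = 15 stereoisomers in total.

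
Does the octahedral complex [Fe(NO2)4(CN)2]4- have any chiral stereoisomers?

no

The six octahedral sites form three mutually perpendicular trans pairs.
There are 2 geometric isomers: CN trans; CN cis.
Each arrangement has an internal mirror plane or centre of symmetry, so none is chiral.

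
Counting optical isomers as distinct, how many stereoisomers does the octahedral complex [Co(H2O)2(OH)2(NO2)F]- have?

8

In an octahedral complex each vertex has one trans partner and four cis neighbours.
Systematic placement gives 6 geometric isomers: H2O cis, OH trans; H2O cis, OH cis (3 arrangements, 2 chiral); H2O trans, OH trans; H2O trans, OH cis.
Of these, 2 lack any improper symmetry element and so occur as enantiomeric pairs, giving 6 + 2 = 8 stereoisomers in total.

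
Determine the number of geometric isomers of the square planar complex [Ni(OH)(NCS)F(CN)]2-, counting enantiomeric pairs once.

3

A square has two trans pairs of vertices; adjacent vertices are cis.
Working through the distinct placements yields 3 geometric isomers: (CN/NCS trans, F/OH trans); (CN/OH trans, F/NCS trans); (CN/F trans, NCS/OH trans).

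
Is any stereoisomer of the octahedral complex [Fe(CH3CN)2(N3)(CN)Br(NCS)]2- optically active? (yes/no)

yes

An octahedron has six vertices in three trans pairs; every non-trans pair is cis.
Exhaustive case analysis gives 9 geometric isomers.
Of these, 6 lack any improper symmetry element and so occur as enantiomeric pairs, giving 9 + 6 = 15 stereoisomers in total.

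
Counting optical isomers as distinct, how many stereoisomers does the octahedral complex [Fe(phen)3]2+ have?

In an octahedral complex each vertex has one trans partner and four cis neighbours.
Each phen is bidentate and must span two cis positions.
Only one geometric arrangement is possible; it has no improper symmetry element, so it exists as a pair of enantiomers (2 stereoisomers).

2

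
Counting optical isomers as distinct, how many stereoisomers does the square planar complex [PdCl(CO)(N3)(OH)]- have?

A square has two trans pairs of vertices; adjacent vertices are cis.
There are 3 geometric isomers: (CO/N3 trans, Cl/OH trans); (CO/OH trans, Cl/N3 trans); (CO/Cl trans, N3/OH trans).
Each arrangement has an internal mirror plane or centre of symmetry, so none is chiral.

3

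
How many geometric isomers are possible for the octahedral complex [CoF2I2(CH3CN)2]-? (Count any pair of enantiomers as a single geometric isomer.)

The six octahedral sites form three mutually perpendicular trans pairs.
There are 5 geometric isomers: F trans, I trans, CH3CN trans; F cis, I cis, CH3CN trans; F cis, I trans, CH3CN cis; F cis, I cis, CH3CN cis (chiral); F trans, I cis, CH3CN cis.

5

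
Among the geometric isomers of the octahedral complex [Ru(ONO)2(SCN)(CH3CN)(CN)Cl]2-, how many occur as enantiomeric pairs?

An octahedron has six vertices in three trans pairs; every non-trans pair is cis.
Exhaustive case analysis gives 9 geometric isomers.
Of these, 6 lack any improper symmetry element and so occur as enantiomeric pairs, giving 9 + 6 = 15 stereoisomers in total.

6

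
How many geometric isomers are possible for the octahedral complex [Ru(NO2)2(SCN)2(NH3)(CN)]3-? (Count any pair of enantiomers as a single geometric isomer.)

In an octahedral complex each vertex has one trans partner and four cis neighbours.
Working through the distinct placements yields 6 geometric isomers: NO2 trans, SCN trans; NO2 cis, SCN cis (3 arrangements, 2 chiral); NO2 cis, SCN trans; NO2 trans, SCN cis.

6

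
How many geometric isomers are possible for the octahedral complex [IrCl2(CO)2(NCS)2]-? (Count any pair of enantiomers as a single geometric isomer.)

5

An octahedron has six vertices in three trans pairs; every non-trans pair is cis.
The distinct arrangements are (5 in all): Cl trans, CO trans, NCS trans; Cl cis, CO trans, NCS cis; Cl cis, CO cis, NCS trans; Cl cis, CO cis, NCS cis (chiral); Cl trans, CO cis, NCS cis.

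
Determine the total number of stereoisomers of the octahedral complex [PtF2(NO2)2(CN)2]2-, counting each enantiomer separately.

6

An octahedron has six vertices in three trans pairs; every non-trans pair is cis.
The distinct arrangements are (5 in all): F trans, NO2 trans, CN trans; F cis, NO2 cis, CN trans; F cis, NO2 trans, CN cis; F cis, NO2 cis, CN cis (chiral); F trans, NO2 cis, CN cis.
One of these lacks any improper symmetry element and so occurs as an enantiomeric pair, giving 5 + 1 = 6 stereoisomers in total.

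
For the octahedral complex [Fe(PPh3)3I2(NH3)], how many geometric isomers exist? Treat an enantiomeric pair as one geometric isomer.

In an octahedral complex each vertex has one trans partner and four cis neighbours.
The distinct arrangements are (3 in all): PPh3 mer, I trans; PPh3 mer, I cis; PPh3 fac, I cis.

3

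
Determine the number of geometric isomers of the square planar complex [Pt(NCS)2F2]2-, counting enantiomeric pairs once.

2

There are 2 geometric isomers: NCS cis; NCS trans.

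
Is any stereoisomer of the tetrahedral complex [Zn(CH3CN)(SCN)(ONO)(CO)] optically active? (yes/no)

In a tetrahedral complex all four positions are equivalent and every pair of ligands is adjacent — there is no cis/trans distinction.
Only one geometric arrangement is possible; it has no improper symmetry element, so it exists as a pair of enantiomers (2 stereoisomers).

yes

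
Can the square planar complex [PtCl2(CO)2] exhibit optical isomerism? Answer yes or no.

A square has two trans pairs of vertices; adjacent vertices are cis.
Working through the distinct placements yields 2 geometric isomers: Cl cis; Cl trans.
Each arrangement has an internal mirror plane or centre of symmetry, so none is chiral.

no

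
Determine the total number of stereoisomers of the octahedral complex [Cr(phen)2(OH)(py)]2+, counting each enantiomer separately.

3

The six octahedral sites form three mutually perpendicular trans pairs.
Each phen is bidentate and must span two cis positions.
There are 2 geometric isomers: OH and py mutually cis (chiral); OH and py mutually trans.
One of these lacks any improper symmetry element and so occurs as an enantiomeric pair, giving 2 + 1 = 3 stereoisomers in total.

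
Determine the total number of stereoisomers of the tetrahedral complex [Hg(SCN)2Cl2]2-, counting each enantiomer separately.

1

In a tetrahedral complex all four positions are equivalent and every pair of ligands is adjacent — there is no cis/trans distinction.
Only one geometric arrangement is possible.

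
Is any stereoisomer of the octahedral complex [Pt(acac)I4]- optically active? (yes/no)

An octahedron has six vertices in three trans pairs; every non-trans pair is cis.
Each acac is bidentate and must span two cis positions.
Only one geometric arrangement is possible.

no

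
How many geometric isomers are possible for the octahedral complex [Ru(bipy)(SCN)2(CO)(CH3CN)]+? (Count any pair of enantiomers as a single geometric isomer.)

4

An octahedron has six vertices in three trans pairs; every non-trans pair is cis.
Each bipy is bidentate and must span two cis positions.
Working through the distinct placements yields 4 geometric isomers: SCN cis (3 arrangements, 2 chiral); SCN trans.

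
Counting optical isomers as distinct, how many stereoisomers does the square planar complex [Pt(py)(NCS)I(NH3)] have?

3

A square has two trans pairs of vertices; adjacent vertices are cis.
The distinct arrangements are (3 in all): (I/NH3 trans, NCS/py trans); (I/py trans, NCS/NH3 trans); (I/NCS trans, NH3/py trans).
Each arrangement has an internal mirror plane or centre of symmetry, so none is chiral.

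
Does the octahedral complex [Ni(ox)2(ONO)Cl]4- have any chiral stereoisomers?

yes

An octahedron has six vertices in three trans pairs; every non-trans pair is cis.
Each ox is bidentate and must span two cis positions.
The distinct arrangements are (2 in all): ONO and Cl mutually trans; ONO and Cl mutually cis (chiral).
One of these lacks any improper symmetry element and so occurs as an enantiomeric pair, giving 2 + 1 = 3 stereoisomers in total.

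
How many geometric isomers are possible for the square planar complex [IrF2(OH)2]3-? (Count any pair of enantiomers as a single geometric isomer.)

In a square planar complex each vertex has one trans partner and two cis neighbours.
The distinct arrangements are (2 in all): F cis; F trans.

2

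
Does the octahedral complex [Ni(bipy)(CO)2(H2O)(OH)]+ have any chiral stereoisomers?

yes

The six octahedral sites form three mutually perpendicular trans pairs.
Each bipy is bidentate and must span two cis positions.
Systematic placement gives 4 geometric isomers: CO trans; CO cis (3 arrangements, 2 chiral).
Of these, 2 lack any improper symmetry element and so occur as enantiomeric pairs, giving 4 + 2 = 6 stereoisomers in total.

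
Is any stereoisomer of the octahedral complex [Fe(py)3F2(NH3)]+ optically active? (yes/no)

In an octahedral complex each vertex has one trans partner and four cis neighbours.
There are 3 geometric isomers: py mer, F trans; py mer, F cis; py fac, F cis.
Each arrangement has an internal mirror plane or centre of symmetry, so none is chiral.

no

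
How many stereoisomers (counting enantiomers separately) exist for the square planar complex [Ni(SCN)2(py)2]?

In a square planar complex each vertex has one trans partner and two cis neighbours.
There are 2 geometric isomers: SCN cis; SCN trans.
Each arrangement has an internal mirror plane or centre of symmetry, so none is chiral.

2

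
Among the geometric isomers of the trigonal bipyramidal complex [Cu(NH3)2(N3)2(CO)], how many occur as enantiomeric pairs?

1

In a trigonal bipyramid the two axial positions differ from the three equatorial ones.
Systematic enumeration (placing each ligand type in turn and discarding arrangements equivalent by rotation or reflection) gives 5 geometric isomers.
One of these lacks any improper symmetry element and so occurs as an enantiomeric pair, giving 5 + 1 = 6 stereoisomers in total.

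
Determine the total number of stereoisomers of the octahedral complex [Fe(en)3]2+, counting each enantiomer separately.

2

In an octahedral complex each vertex has one trans partner and four cis neighbours.
Each en is bidentate and must span two cis positions.
Only one geometric arrangement is possible; it has no improper symmetry element, so it exists as a pair of enantiomers (2 stereoisomers).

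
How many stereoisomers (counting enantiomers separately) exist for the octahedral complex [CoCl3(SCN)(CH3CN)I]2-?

The six octahedral sites form three mutually perpendicular trans pairs.
The distinct arrangements are (4 in all): Cl mer (3 arrangements); Cl fac (chiral).
One of these lacks any improper symmetry element and so occurs as an enantiomeric pair, giving 4 + 1 = 5 stereoisomers in total.

5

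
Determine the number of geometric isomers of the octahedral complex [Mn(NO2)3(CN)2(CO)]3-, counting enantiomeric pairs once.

3

In an octahedral complex each vertex has one trans partner and four cis neighbours.
Working through the distinct placements yields 3 geometric isomers: NO2 mer, CN trans; NO2 mer, CN cis; NO2 fac, CN cis.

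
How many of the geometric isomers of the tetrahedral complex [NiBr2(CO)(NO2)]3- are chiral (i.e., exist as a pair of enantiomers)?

0

Only one geometric arrangement is possible.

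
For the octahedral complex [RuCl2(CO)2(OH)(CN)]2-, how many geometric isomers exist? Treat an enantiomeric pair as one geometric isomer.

6

In an octahedral complex each vertex has one trans partner and four cis neighbours.
Systematic placement gives 6 geometric isomers: Cl cis, CO cis (3 arrangements, 2 chiral); Cl trans, CO cis; Cl cis, CO trans; Cl trans, CO trans.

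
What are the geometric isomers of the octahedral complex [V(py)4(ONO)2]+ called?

cis and trans

An octahedron has six vertices in three trans pairs; every non-trans pair is cis.
The distinct arrangements are (2 in all): ONO trans; ONO cis.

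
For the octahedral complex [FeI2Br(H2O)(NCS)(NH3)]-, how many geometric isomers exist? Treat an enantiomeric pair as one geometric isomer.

9

In an octahedral complex each vertex has one trans partner and four cis neighbours.
Placing the ligands in turn and identifying arrangements related by rotation or reflection leaves 9 distinct geometric isomers.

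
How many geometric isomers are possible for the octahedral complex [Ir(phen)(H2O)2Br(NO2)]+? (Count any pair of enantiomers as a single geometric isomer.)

4

Each phen is bidentate and must span two cis positions.
There are 4 geometric isomers: H2O cis (3 arrangements, 2 chiral); H2O trans.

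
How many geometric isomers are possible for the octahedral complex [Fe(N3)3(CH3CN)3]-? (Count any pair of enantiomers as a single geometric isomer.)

2

An octahedron has six vertices in three trans pairs; every non-trans pair is cis.
The distinct arrangements are (2 in all): N3 mer; N3 fac.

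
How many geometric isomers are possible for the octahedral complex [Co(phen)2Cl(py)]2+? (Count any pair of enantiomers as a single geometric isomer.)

Each phen is bidentate and must span two cis positions.
The distinct arrangements are (2 in all): Cl and py mutually cis (chiral); Cl and py mutually trans.

2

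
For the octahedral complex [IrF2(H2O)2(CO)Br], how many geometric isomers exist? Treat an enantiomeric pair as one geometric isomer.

The six octahedral sites form three mutually perpendicular trans pairs.
The distinct arrangements are (6 in all): F trans, H2O trans; F cis, H2O cis (3 arrangements, 2 chiral); F cis, H2O trans; F trans, H2O cis.

6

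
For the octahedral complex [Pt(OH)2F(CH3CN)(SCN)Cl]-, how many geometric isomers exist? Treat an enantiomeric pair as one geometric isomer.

9

The six octahedral sites form three mutually perpendicular trans pairs.
Placing the ligands in turn and identifying arrangements related by rotation or reflection leaves 9 distinct geometric isomers.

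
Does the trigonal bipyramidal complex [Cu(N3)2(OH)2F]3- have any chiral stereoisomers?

yes

Systematic enumeration (placing each ligand type in turn and discarding arrangements equivalent by rotation or reflection) gives 5 geometric isomers.
One of these lacks any improper symmetry element and so occurs as an enantiomeric pair, giving 5 + 1 = 6 stereoisomers in total.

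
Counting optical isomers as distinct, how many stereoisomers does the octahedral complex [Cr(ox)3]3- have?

An octahedron has six vertices in three trans pairs; every non-trans pair is cis.
Each ox is bidentate and must span two cis positions.
Only one geometric arrangement is possible; it has no improper symmetry element, so it exists as a pair of enantiomers (2 stereoisomers).

2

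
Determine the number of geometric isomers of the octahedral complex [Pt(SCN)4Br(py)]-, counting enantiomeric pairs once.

2

The six octahedral sites form three mutually perpendicular trans pairs.
There are 2 geometric isomers: Br and py mutually cis; Br and py mutually trans.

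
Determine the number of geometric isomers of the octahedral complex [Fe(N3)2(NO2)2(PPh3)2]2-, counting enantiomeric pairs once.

The six octahedral sites form three mutually perpendicular trans pairs.
Systematic placement gives 5 geometric isomers: N3 trans, NO2 trans, PPh3 trans; N3 trans, NO2 cis, PPh3 cis; N3 cis, NO2 cis, PPh3 trans; N3 cis, NO2 cis, PPh3 cis (chiral); N3 cis, NO2 trans, PPh3 cis.

5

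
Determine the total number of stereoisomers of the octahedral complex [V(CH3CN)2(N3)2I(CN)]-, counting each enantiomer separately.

8

There are 6 geometric isomers: CH3CN trans, N3 trans; CH3CN trans, N3 cis; CH3CN cis, N3 trans; CH3CN cis, N3 cis (3 arrangements, 2 chiral).
Of these, 2 lack any improper symmetry element and so occur as enantiomeric pairs, giving 6 + 2 = 8 stereoisomers in total.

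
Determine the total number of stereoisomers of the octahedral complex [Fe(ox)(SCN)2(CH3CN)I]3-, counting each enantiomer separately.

6

The six octahedral sites form three mutually perpendicular trans pairs.
Each ox is bidentate and must span two cis positions.
Systematic placement gives 4 geometric isomers: SCN cis (3 arrangements, 2 chiral); SCN trans.
Of these, 2 lack any improper symmetry element and so occur as enantiomeric pairs, giving 4 + 2 = 6 stereoisomers in total.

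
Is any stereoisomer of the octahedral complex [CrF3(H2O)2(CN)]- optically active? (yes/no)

no

There are 3 geometric isomers: F mer, H2O trans; F fac, H2O cis; F mer, H2O cis.
Each arrangement has an internal mirror plane or centre of symmetry, so none is chiral.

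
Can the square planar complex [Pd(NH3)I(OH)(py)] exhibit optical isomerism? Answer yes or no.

no

In a square planar complex each vertex has one trans partner and two cis neighbours.
Working through the distinct placements yields 3 geometric isomers: (I/OH trans, NH3/py trans); (I/py trans, NH3/OH trans); (I/NH3 trans, OH/py trans).
Each arrangement has an internal mirror plane or centre of symmetry, so none is chiral.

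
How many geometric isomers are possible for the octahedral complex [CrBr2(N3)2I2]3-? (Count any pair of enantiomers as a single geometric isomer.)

5

In an octahedral complex each vertex has one trans partner and four cis neighbours.
The distinct arrangements are (5 in all): Br trans, N3 trans, I trans; Br trans, N3 cis, I cis; Br cis, N3 trans, I cis; Br cis, N3 cis, I cis (chiral); Br cis, N3 cis, I trans.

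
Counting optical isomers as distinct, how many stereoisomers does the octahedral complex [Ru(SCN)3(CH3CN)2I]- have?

3

Working through the distinct placements yields 3 geometric isomers: SCN mer, CH3CN trans; SCN mer, CH3CN cis; SCN fac, CH3CN cis.
Each arrangement has an internal mirror plane or centre of symmetry, so none is chiral.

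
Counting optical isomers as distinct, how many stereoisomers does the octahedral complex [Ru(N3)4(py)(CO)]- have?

The six octahedral sites form three mutually perpendicular trans pairs.
The distinct arrangements are (2 in all): py and CO mutually cis; py and CO mutually trans.
Each arrangement has an internal mirror plane or centre of symmetry, so none is chiral.

2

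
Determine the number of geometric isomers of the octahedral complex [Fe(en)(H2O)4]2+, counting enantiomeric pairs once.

1

The six octahedral sites form three mutually perpendicular trans pairs.
Each en is bidentate and must span two cis positions.
Only one geometric arrangement is possible.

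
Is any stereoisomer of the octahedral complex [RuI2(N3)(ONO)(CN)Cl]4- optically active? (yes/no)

An octahedron has six vertices in three trans pairs; every non-trans pair is cis.
Exhaustive case analysis gives 9 geometric isomers.
Of these, 6 lack any improper symmetry element and so occur as enantiomeric pairs, giving 9 + 6 = 15 stereoisomers in total.

yes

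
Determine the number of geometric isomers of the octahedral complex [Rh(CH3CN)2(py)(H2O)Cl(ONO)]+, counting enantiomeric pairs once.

Exhaustive case analysis gives 9 geometric isomers.

9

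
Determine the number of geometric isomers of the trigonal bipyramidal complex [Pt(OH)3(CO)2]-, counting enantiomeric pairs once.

A trigonal bipyramid has two axial and three equatorial sites, which are chemically inequivalent.
Working through the distinct placements yields 3 geometric isomers: CO both axial; CO one axial, one equatorial; CO both equatorial.

3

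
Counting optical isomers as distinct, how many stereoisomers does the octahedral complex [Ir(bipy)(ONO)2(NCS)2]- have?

The six octahedral sites form three mutually perpendicular trans pairs.
Each bipy is bidentate and must span two cis positions.
The distinct arrangements are (3 in all): ONO cis, NCS trans; ONO cis, NCS cis (chiral); ONO trans, NCS cis.
One of these lacks any improper symmetry element and so occurs as an enantiomeric pair, giving 3 + 1 = 4 stereoisomers in total.

4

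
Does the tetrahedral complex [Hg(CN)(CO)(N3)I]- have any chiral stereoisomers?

In a tetrahedral complex all four positions are equivalent and every pair of ligands is adjacent — there is no cis/trans distinction.
Only one geometric arrangement is possible; it has no improper symmetry element, so it exists as a pair of enantiomers (2 stereoisomers).

yes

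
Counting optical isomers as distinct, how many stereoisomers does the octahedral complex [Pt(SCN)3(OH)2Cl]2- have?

Working through the distinct placements yields 3 geometric isomers: SCN mer, OH cis; SCN mer, OH trans; SCN fac, OH cis.
Each arrangement has an internal mirror plane or centre of symmetry, so none is chiral.

3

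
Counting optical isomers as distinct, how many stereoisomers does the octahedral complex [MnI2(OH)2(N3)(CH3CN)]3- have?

In an octahedral complex each vertex has one trans partner and four cis neighbours.
Systematic placement gives 6 geometric isomers: I cis, OH trans; I cis, OH cis (3 arrangements, 2 chiral); I trans, OH trans; I trans, OH cis.
Of these, 2 lack any improper symmetry element and so occur as enantiomeric pairs, giving 6 + 2 = 8 stereoisomers in total.

8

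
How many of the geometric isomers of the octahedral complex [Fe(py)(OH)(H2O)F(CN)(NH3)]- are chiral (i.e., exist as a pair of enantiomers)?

15

An octahedron has six vertices in three trans pairs; every non-trans pair is cis.
Placing the ligands in turn and identifying arrangements related by rotation or reflection leaves 15 distinct geometric isomers.
Of these, 15 lack any improper symmetry element and so occur as enantiomeric pairs, giving 15 + 15 = 30 stereoisomers in total.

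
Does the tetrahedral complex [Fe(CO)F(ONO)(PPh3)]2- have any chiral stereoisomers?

yes

All four vertices of a tetrahedron are equivalent and mutually adjacent, so cis/trans isomerism cannot arise.
Only one geometric arrangement is possible; it has no improper symmetry element, so it exists as a pair of enantiomers (2 stereoisomers).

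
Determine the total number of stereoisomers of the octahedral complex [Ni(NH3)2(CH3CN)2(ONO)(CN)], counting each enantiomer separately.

An octahedron has six vertices in three trans pairs; every non-trans pair is cis.
The distinct arrangements are (6 in all): NH3 cis, CH3CN trans; NH3 trans, CH3CN trans; NH3 cis, CH3CN cis (3 arrangements, 2 chiral); NH3 trans, CH3CN cis.
Of these, 2 lack any improper symmetry element and so occur as enantiomeric pairs, giving 6 + 2 = 8 stereoisomers in total.

8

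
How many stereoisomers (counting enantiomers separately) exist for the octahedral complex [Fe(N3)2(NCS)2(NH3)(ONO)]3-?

8

An octahedron has six vertices in three trans pairs; every non-trans pair is cis.
Working through the distinct placements yields 6 geometric isomers: N3 trans, NCS trans; N3 trans, NCS cis; N3 cis, NCS cis (3 arrangements, 2 chiral); N3 cis, NCS trans.
Of these, 2 lack any improper symmetry element and so occur as enantiomeric pairs, giving 6 + 2 = 8 stereoisomers in total.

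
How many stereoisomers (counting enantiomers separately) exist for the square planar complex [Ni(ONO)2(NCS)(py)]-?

A square has two trans pairs of vertices; adjacent vertices are cis.
Systematic placement gives 2 geometric isomers: ONO cis; ONO trans.
Each arrangement has an internal mirror plane or centre of symmetry, so none is chiral.

2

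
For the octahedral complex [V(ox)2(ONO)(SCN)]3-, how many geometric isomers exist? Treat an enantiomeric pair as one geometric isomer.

The six octahedral sites form three mutually perpendicular trans pairs.
Each ox is bidentate and must span two cis positions.
There are 2 geometric isomers: ONO and SCN mutually trans; ONO and SCN mutually cis (chiral).

2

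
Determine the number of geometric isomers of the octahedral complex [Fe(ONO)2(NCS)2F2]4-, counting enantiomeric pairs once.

5

In an octahedral complex each vertex has one trans partner and four cis neighbours.
The distinct arrangements are (5 in all): ONO trans, NCS trans, F trans; ONO cis, NCS cis, F trans; ONO trans, NCS cis, F cis; ONO cis, NCS cis, F cis (chiral); ONO cis, NCS trans, F cis.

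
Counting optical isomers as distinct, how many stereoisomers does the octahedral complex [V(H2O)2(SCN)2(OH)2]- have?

An octahedron has six vertices in three trans pairs; every non-trans pair is cis.
Working through the distinct placements yields 5 geometric isomers: H2O trans, SCN trans, OH trans; H2O trans, SCN cis, OH cis; H2O cis, SCN trans, OH cis; H2O cis, SCN cis, OH cis (chiral); H2O cis, SCN cis, OH trans.
One of these lacks any improper symmetry element and so occurs as an enantiomeric pair, giving 5 + 1 = 6 stereoisomers in total.

6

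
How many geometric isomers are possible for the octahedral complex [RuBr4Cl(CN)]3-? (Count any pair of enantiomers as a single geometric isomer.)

The distinct arrangements are (2 in all): Cl and CN mutually trans; Cl and CN mutually cis.

2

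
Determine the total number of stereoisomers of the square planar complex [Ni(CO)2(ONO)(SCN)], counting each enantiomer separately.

A square has two trans pairs of vertices; adjacent vertices are cis.
Working through the distinct placements yields 2 geometric isomers: CO cis; CO trans.
Each arrangement has an internal mirror plane or centre of symmetry, so none is chiral.

2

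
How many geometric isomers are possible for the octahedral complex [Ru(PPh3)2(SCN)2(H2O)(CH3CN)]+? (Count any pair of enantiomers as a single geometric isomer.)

In an octahedral complex each vertex has one trans partner and four cis neighbours.
Working through the distinct placements yields 6 geometric isomers: PPh3 trans, SCN trans; PPh3 cis, SCN cis (3 arrangements, 2 chiral); PPh3 cis, SCN trans; PPh3 trans, SCN cis.

6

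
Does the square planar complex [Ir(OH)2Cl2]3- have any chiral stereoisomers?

no

A square has two trans pairs of vertices; adjacent vertices are cis.
The distinct arrangements are (2 in all): OH cis; OH trans.
Each arrangement has an internal mirror plane or centre of symmetry, so none is chiral.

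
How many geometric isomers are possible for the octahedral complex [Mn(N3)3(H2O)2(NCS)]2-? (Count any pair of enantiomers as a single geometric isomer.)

The six octahedral sites form three mutually perpendicular trans pairs.
Working through the distinct placements yields 3 geometric isomers: N3 mer, H2O trans; N3 fac, H2O cis; N3 mer, H2O cis.

3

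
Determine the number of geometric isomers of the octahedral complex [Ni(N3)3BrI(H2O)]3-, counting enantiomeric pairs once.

4

The distinct arrangements are (4 in all): N3 mer (3 arrangements); N3 fac (chiral).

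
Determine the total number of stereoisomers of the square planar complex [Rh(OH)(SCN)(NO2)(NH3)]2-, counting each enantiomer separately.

3

In a square planar complex each vertex has one trans partner and two cis neighbours.
Working through the distinct placements yields 3 geometric isomers: (NH3/OH trans, NO2/SCN trans); (NH3/SCN trans, NO2/OH trans); (NH3/NO2 trans, OH/SCN trans).
Each arrangement has an internal mirror plane or centre of symmetry, so none is chiral.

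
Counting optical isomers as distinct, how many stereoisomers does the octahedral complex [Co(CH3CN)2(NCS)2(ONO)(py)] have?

An octahedron has six vertices in three trans pairs; every non-trans pair is cis.
There are 6 geometric isomers: CH3CN trans, NCS trans; CH3CN trans, NCS cis; CH3CN cis, NCS cis (3 arrangements, 2 chiral); CH3CN cis, NCS trans.
Of these, 2 lack any improper symmetry element and so occur as enantiomeric pairs, giving 6 + 2 = 8 stereoisomers in total.

8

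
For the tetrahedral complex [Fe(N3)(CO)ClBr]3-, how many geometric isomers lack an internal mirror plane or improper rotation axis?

All four vertices of a tetrahedron are equivalent and mutually adjacent, so cis/trans isomerism cannot arise.
Only one geometric arrangement is possible; it has no improper symmetry element, so it exists as a pair of enantiomers (2 stereoisomers).

1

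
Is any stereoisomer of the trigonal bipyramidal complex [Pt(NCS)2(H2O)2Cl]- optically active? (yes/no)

yes

In a trigonal bipyramid the two axial positions differ from the three equatorial ones.
Exhaustive case analysis gives 5 geometric isomers.
One of these lacks any improper symmetry element and so occurs as an enantiomeric pair, giving 5 + 1 = 6 stereoisomers in total.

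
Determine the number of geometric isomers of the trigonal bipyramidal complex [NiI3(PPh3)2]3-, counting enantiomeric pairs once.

In a trigonal bipyramid the two axial positions differ from the three equatorial ones.
Working through the distinct placements yields 3 geometric isomers: PPh3 both equatorial; PPh3 one axial, one equatorial; PPh3 both axial.

3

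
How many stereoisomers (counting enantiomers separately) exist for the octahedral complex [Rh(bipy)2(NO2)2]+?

The six octahedral sites form three mutually perpendicular trans pairs.
Each bipy is bidentate and must span two cis positions.
The distinct arrangements are (2 in all): NO2 trans; NO2 cis (chiral).
One of these lacks any improper symmetry element and so occurs as an enantiomeric pair, giving 2 + 1 = 3 stereoisomers in total.

3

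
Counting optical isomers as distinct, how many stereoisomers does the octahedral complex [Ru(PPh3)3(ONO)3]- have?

The six octahedral sites form three mutually perpendicular trans pairs.
Working through the distinct placements yields 2 geometric isomers: PPh3 mer; PPh3 fac.
Each arrangement has an internal mirror plane or centre of symmetry, so none is chiral.

2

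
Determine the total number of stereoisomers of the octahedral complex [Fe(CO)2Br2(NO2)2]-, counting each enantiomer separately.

In an octahedral complex each vertex has one trans partner and four cis neighbours.
Working through the distinct placements yields 5 geometric isomers: CO trans, Br trans, NO2 trans; CO cis, Br trans, NO2 cis; CO cis, Br cis, NO2 trans; CO cis, Br cis, NO2 cis (chiral); CO trans, Br cis, NO2 cis.
One of these lacks any improper symmetry element and so occurs as an enantiomeric pair, giving 5 + 1 = 6 stereoisomers in total.

6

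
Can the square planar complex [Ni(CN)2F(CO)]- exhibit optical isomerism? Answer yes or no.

In a square planar complex each vertex has one trans partner and two cis neighbours.
The distinct arrangements are (2 in all): CN cis; CN trans.
Each arrangement has an internal mirror plane or centre of symmetry, so none is chiral.

no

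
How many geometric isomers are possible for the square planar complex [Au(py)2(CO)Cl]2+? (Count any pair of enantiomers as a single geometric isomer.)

In a square planar complex each vertex has one trans partner and two cis neighbours.
There are 2 geometric isomers: py cis; py trans.

2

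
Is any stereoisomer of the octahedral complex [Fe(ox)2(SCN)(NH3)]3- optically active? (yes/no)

yes

In an octahedral complex each vertex has one trans partner and four cis neighbours.
Each ox is bidentate and must span two cis positions.
There are 2 geometric isomers: SCN and NH3 mutually trans; SCN and NH3 mutually cis (chiral).
One of these lacks any improper symmetry element and so occurs as an enantiomeric pair, giving 2 + 1 = 3 stereoisomers in total.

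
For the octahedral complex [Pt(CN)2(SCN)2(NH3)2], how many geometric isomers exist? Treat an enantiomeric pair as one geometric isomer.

In an octahedral complex each vertex has one trans partner and four cis neighbours.
There are 5 geometric isomers: CN trans, SCN trans, NH3 trans; CN trans, SCN cis, NH3 cis; CN cis, SCN trans, NH3 cis; CN cis, SCN cis, NH3 cis (chiral); CN cis, SCN cis, NH3 trans.

5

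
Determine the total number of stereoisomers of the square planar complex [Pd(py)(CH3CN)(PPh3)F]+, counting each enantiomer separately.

3

In a square planar complex each vertex has one trans partner and two cis neighbours.
Working through the distinct placements yields 3 geometric isomers: (CH3CN/PPh3 trans, F/py trans); (CH3CN/py trans, F/PPh3 trans); (CH3CN/F trans, PPh3/py trans).
Each arrangement has an internal mirror plane or centre of symmetry, so none is chiral.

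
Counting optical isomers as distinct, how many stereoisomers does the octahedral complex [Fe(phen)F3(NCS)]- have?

2

An octahedron has six vertices in three trans pairs; every non-trans pair is cis.
Each phen is bidentate and must span two cis positions.
There are 2 geometric isomers: F mer; F fac.
Each arrangement has an internal mirror plane or centre of symmetry, so none is chiral.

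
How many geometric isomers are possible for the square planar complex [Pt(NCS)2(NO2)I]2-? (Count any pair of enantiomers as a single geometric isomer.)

2

Working through the distinct placements yields 2 geometric isomers: NCS cis; NCS trans.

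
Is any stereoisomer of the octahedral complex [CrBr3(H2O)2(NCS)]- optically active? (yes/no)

no

An octahedron has six vertices in three trans pairs; every non-trans pair is cis.
There are 3 geometric isomers: Br mer, H2O cis; Br mer, H2O trans; Br fac, H2O cis.
Each arrangement has an internal mirror plane or centre of symmetry, so none is chiral.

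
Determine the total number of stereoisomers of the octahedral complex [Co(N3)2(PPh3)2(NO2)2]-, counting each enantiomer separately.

6

In an octahedral complex each vertex has one trans partner and four cis neighbours.
The distinct arrangements are (5 in all): N3 trans, PPh3 trans, NO2 trans; N3 trans, PPh3 cis, NO2 cis; N3 cis, PPh3 trans, NO2 cis; N3 cis, PPh3 cis, NO2 cis (chiral); N3 cis, PPh3 cis, NO2 trans.
One of these lacks any improper symmetry element and so occurs as an enantiomeric pair, giving 5 + 1 = 6 stereoisomers in total.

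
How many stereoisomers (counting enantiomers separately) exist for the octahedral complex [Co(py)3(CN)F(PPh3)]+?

The six octahedral sites form three mutually perpendicular trans pairs.
Systematic placement gives 4 geometric isomers: py mer (3 arrangements); py fac (chiral).
One of these lacks any improper symmetry element and so occurs as an enantiomeric pair, giving 4 + 1 = 5 stereoisomers in total.

5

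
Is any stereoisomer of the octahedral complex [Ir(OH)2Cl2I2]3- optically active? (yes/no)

An octahedron has six vertices in three trans pairs; every non-trans pair is cis.
There are 5 geometric isomers: OH trans, Cl trans, I trans; OH cis, Cl trans, I cis; OH trans, Cl cis, I cis; OH cis, Cl cis, I cis (chiral); OH cis, Cl cis, I trans.
One of these lacks any improper symmetry element and so occurs as an enantiomeric pair, giving 5 + 1 = 6 stereoisomers in total.

yes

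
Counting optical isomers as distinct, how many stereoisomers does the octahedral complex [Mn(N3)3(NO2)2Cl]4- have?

An octahedron has six vertices in three trans pairs; every non-trans pair is cis.
The distinct arrangements are (3 in all): N3 mer, NO2 trans; N3 fac, NO2 cis; N3 mer, NO2 cis.
Each arrangement has an internal mirror plane or centre of symmetry, so none is chiral.

3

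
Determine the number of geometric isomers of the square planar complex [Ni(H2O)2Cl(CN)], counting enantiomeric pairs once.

In a square planar complex each vertex has one trans partner and two cis neighbours.
The distinct arrangements are (2 in all): H2O cis; H2O trans.

2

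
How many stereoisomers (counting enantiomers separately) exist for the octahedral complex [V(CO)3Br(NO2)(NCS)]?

The six octahedral sites form three mutually perpendicular trans pairs.
The distinct arrangements are (4 in all): CO mer (3 arrangements); CO fac (chiral).
One of these lacks any improper symmetry element and so occurs as an enantiomeric pair, giving 4 + 1 = 5 stereoisomers in total.

5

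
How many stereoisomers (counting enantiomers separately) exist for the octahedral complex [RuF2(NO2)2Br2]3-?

In an octahedral complex each vertex has one trans partner and four cis neighbours.
There are 5 geometric isomers: F trans, NO2 trans, Br trans; F cis, NO2 cis, Br trans; F cis, NO2 trans, Br cis; F cis, NO2 cis, Br cis (chiral); F trans, NO2 cis, Br cis.
One of these lacks any improper symmetry element and so occurs as an enantiomeric pair, giving 5 + 1 = 6 stereoisomers in total.

6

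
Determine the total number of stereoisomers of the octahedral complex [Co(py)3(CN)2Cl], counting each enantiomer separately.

In an octahedral complex each vertex has one trans partner and four cis neighbours.
There are 3 geometric isomers: py mer, CN trans; py mer, CN cis; py fac, CN cis.
Each arrangement has an internal mirror plane or centre of symmetry, so none is chiral.

3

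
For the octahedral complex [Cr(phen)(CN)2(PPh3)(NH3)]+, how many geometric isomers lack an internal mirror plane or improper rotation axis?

An octahedron has six vertices in three trans pairs; every non-trans pair is cis.
Each phen is bidentate and must span two cis positions.
Working through the distinct placements yields 4 geometric isomers: CN trans; CN cis (3 arrangements, 2 chiral).
Of these, 2 lack any improper symmetry element and so occur as enantiomeric pairs, giving 4 + 2 = 6 stereoisomers in total.

2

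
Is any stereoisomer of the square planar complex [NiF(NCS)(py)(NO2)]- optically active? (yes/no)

The distinct arrangements are (3 in all): (F/NO2 trans, NCS/py trans); (F/py trans, NCS/NO2 trans); (F/NCS trans, NO2/py trans).
Each arrangement has an internal mirror plane or centre of symmetry, so none is chiral.

no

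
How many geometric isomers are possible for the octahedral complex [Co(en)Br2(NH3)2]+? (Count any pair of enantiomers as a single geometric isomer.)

Each en is bidentate and must span two cis positions.
Systematic placement gives 3 geometric isomers: Br trans, NH3 cis; Br cis, NH3 cis (chiral); Br cis, NH3 trans.

3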